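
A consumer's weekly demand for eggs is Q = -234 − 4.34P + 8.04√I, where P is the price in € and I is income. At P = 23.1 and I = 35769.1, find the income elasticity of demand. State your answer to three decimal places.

At P = 23.1, I = 35769.1: Q = 1186.329.
Holding P constant, ∂Q/∂I = 8.04/(2√I) = 0.0212555.
η_I = (∂Q/∂I)·(I/Q) = 0.0212555 × (35769.1/1186.329) = 0.641.

0.641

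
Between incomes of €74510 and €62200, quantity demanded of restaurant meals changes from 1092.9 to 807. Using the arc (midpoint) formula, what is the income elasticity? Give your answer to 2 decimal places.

ΔQ = 807 − 1092.9 = -285.9; midpoint Q̄ = (1092.9 + 807)/2 = 949.95.
ΔI = 62200 − 74510 = -12310; midpoint Ī = (74510 + 62200)/2 = 68355.
η = (ΔQ/Q̄) ÷ (ΔI/Ī) = (-285.9/949.95) ÷ (-12310/68355) = 1.67.

1.67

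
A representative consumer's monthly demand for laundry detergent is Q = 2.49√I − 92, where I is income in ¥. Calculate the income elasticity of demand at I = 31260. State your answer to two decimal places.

At I = 31260: Q = 348.244.
dQ/dI = 2.49/(2√I) = 0.00704166 at this income.
η = (dQ/dI)·(I/Q) = 0.00704166 × (31260/348.244) = 0.63.

0.63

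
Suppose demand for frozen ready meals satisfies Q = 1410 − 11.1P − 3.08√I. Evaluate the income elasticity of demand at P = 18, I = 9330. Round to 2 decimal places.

At P = 18, I = 9330: Q = 912.697.
Holding P constant, ∂Q/∂I = -3.08/(2√I) = -0.0159434.
η_I = (∂Q/∂I)·(I/Q) = -0.0159434 × (9330/912.697) = -0.16.

-0.16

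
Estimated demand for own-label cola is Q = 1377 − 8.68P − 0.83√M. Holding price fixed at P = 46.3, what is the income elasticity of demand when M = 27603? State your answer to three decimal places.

-0.082

At P = 46.3, M = 27603: Q = 837.219.
Holding P constant, ∂Q/∂M = -0.83/(2√M) = -0.00249787.
η_M = (∂Q/∂M)·(M/Q) = -0.00249787 × (27603/837.219) = -0.082.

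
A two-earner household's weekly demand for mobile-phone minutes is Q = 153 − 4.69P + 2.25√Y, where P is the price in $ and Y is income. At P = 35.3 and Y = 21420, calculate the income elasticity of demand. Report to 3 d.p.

At P = 35.3, Y = 21420: Q = 316.743.
Holding P constant, ∂Q/∂Y = 2.25/(2√Y) = 0.00768675.
η_Y = (∂Q/∂Y)·(Y/Q) = 0.00768675 × (21420/316.743) = 0.520.

0.520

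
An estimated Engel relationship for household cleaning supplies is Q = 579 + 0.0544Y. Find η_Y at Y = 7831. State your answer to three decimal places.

At Y = 7831: Q = 1005.006.
dQ/dY = 0.0544.
η = (dQ/dY)·(Y/Q) = 0.0544 × (7831/1005.006) = 0.424.

0.424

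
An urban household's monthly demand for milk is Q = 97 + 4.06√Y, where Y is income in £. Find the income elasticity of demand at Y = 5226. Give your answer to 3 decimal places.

At Y = 5226: Q = 390.502.
dQ/dY = 4.06/(2√Y) = 0.0280809 at this income.
η = (dQ/dY)·(Y/Q) = 0.0280809 × (5226/390.502) = 0.376.

0.376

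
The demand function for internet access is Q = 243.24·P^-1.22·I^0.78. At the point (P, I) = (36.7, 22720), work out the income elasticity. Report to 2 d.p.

For a multiplicative demand Q = A·P^α·I^β, the income elasticity is β everywhere.
Here β = 0.78, so η = 0.78.

0.78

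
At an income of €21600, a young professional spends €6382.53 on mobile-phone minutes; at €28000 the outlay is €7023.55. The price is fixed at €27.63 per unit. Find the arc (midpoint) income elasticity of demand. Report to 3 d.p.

With a constant price, Q₁ = 6382.53/27.63 = 231.000 and Q₂ = 7023.55/27.63 = 254.200 (equivalently, work directly with expenditure since P cancels).
Midpoint %ΔQ = (7023.55 − 6382.53)/6703.04 = 0.09563; midpoint %ΔI = (28000 − 21600)/24800 = 0.25806.
η = 0.09563 / 0.25806 = 0.371.

0.371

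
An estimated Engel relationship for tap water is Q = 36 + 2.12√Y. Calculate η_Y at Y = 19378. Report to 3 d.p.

0.446

At Y = 19378: Q = 331.114.
dQ/dY = 2.12/(2√Y) = 0.00761468 at this income.
η = (dQ/dY)·(Y/Q) = 0.00761468 × (19378/331.114) = 0.446.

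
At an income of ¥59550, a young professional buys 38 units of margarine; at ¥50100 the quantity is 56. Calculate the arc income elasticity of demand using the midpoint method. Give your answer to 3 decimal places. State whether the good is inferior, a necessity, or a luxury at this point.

ΔQ = 56 − 38 = 18; midpoint Q̄ = (38 + 56)/2 = 47.
ΔI = 50100 − 59550 = -9450; midpoint Ī = (59550 + 50100)/2 = 54825.
η = (ΔQ/Q̄) ÷ (ΔI/Ī) = (18/47) ÷ (-9450/54825) = -2.222.
η < 0 ⇒ inferior good.

-2.222 (inferior good)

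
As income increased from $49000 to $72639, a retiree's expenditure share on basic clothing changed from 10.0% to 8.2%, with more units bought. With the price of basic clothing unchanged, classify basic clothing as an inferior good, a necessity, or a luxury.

necessity

Quantity rises but the budget share falls as income rises, so 0 < η < 1.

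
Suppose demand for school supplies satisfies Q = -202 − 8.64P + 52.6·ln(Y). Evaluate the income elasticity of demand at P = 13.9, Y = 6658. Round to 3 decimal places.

At P = 13.9, Y = 6658: Q = 140.972.
Holding P constant, ∂Q/∂Y = 52.6/Y = 0.00790027.
η_Y = (∂Q/∂Y)·(Y/Q) = 0.00790027 × (6658/140.972) = 0.373.

0.373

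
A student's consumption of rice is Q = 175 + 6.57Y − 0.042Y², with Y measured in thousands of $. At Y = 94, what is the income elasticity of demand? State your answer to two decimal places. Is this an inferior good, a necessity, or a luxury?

-0.30 (inferior good)

At Y = 94: Q = 421.4680.
dQ/dY = 6.57 − 0.084Y = -1.32600.
η = (dQ/dY)·(Y/Q) = -1.32600 × (94/421.4680) = -0.30.
η < 0 ⇒ inferior good.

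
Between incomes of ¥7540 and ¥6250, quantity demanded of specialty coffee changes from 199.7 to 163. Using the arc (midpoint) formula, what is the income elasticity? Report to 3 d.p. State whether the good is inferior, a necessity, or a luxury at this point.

ΔQ = 163 − 199.7 = -36.7; midpoint Q̄ = (199.7 + 163)/2 = 181.35.
ΔI = 6250 − 7540 = -1290; midpoint Ī = (7540 + 6250)/2 = 6895.
η = (ΔQ/Q̄) ÷ (ΔI/Ī) = (-36.7/181.35) ÷ (-1290/6895) = 1.082.
η > 1 ⇒ luxury.

1.082 (luxury)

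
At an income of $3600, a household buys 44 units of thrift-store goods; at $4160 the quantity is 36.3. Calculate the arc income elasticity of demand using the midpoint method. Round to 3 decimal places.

-1.329

ΔQ = 36.3 − 44 = -7.7; midpoint Q̄ = (44 + 36.3)/2 = 40.15.
ΔI = 4160 − 3600 = 560; midpoint Ī = (3600 + 4160)/2 = 3880.
η = (ΔQ/Q̄) ÷ (ΔI/Ī) = (-7.7/40.15) ÷ (560/3880) = -1.329.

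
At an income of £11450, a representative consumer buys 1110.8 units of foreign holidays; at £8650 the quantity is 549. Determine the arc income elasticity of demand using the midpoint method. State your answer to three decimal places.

2.430

ΔQ = 549 − 1110.8 = -561.8; midpoint Q̄ = (1110.8 + 549)/2 = 829.9.
ΔI = 8650 − 11450 = -2800; midpoint Ī = (11450 + 8650)/2 = 10050.
η = (ΔQ/Q̄) ÷ (ΔI/Ī) = (-561.8/829.9) ÷ (-2800/10050) = 2.430.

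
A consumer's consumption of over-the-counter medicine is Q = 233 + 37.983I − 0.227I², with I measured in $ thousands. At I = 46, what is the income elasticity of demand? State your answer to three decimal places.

At I = 46: Q = 1499.8860.
dQ/dI = 37.983 − 0.454I = 17.09900.
η = (dQ/dI)·(I/Q) = 17.09900 × (46/1499.8860) = 0.524.

0.524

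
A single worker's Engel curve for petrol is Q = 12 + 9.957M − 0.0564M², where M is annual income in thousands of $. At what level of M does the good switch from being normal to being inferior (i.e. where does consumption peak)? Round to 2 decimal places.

dQ/dM = 9.957 − 0.1128M.
The good is inferior where dQ/dM < 0. Setting dQ/dM = 0 gives M = 9.957 / 0.1128 = 88.27.

88.27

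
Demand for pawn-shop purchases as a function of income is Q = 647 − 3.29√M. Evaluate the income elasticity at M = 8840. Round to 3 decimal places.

At M = 8840: Q = 337.670.
dQ/dM = -3.29/(2√M) = -0.017496 at this income.
η = (dQ/dM)·(M/Q) = -0.017496 × (8840/337.670) = -0.458.

-0.458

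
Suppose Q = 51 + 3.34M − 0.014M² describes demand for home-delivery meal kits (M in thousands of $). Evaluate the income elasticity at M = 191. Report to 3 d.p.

-2.152

At M = 191: Q = 178.2060.
dQ/dM = 3.34 − 0.028M = -2.00800.
η = (dQ/dM)·(M/Q) = -2.00800 × (191/178.2060) = -2.152.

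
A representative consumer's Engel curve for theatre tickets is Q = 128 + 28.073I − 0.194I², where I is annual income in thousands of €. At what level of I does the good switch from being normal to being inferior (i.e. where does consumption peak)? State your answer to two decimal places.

72.35

dQ/dI = 28.073 − 0.388I.
The good is inferior where dQ/dI < 0. Setting dQ/dI = 0 gives I = 28.073 / 0.388 = 72.35.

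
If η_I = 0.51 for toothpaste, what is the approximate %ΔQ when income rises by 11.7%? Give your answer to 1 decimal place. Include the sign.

%ΔQ ≈ η × %ΔI = 0.51 × 11.7% = 6.0%.

6.0%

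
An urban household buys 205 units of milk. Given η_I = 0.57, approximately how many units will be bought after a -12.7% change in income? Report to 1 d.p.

190.2

%ΔQ ≈ η × %ΔI = 0.57 × (-12.7%) = -7.239%.
New Q ≈ 205 × (1 − 0.07239) = 190.2.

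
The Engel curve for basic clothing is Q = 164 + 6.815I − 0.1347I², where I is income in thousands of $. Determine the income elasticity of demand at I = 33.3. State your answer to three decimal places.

At I = 33.3: Q = 241.5720.
dQ/dI = 6.815 − 0.2694I = -2.15602.
η = (dQ/dI)·(I/Q) = -2.15602 × (33.3/241.5720) = -0.297.

-0.297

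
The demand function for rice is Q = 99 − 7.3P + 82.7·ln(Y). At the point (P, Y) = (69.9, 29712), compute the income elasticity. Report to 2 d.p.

0.19

At P = 69.9, Y = 29712: Q = 440.483.
Holding P constant, ∂Q/∂Y = 82.7/Y = 0.00278339.
η_Y = (∂Q/∂Y)·(Y/Q) = 0.00278339 × (29712/440.483) = 0.19.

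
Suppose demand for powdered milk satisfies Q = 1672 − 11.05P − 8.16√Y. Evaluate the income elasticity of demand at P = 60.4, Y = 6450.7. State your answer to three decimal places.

-0.938

At P = 60.4, Y = 6450.7: Q = 349.199.
Holding P constant, ∂Q/∂Y = -8.16/(2√Y) = -0.0507992.
η_Y = (∂Q/∂Y)·(Y/Q) = -0.0507992 × (6450.7/349.199) = -0.938.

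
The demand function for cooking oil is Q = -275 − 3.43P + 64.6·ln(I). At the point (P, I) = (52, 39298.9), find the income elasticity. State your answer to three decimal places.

0.281

At P = 52, I = 39298.9: Q = 230.040.
Holding P constant, ∂Q/∂I = 64.6/I = 0.00164381.
η_I = (∂Q/∂I)·(I/Q) = 0.00164381 × (39298.9/230.040) = 0.281.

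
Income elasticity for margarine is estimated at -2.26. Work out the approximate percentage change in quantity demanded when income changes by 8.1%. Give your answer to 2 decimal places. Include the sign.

%ΔQ ≈ η × %ΔI = -2.26 × 8.1% = -18.31%.

-18.31%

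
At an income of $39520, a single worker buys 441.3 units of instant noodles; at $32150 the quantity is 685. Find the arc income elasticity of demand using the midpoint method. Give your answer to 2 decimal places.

-2.10

ΔQ = 685 − 441.3 = 243.7; midpoint Q̄ = (441.3 + 685)/2 = 563.15.
ΔI = 32150 − 39520 = -7370; midpoint Ī = (39520 + 32150)/2 = 35835.
η = (ΔQ/Q̄) ÷ (ΔI/Ī) = (243.7/563.15) ÷ (-7370/35835) = -2.10.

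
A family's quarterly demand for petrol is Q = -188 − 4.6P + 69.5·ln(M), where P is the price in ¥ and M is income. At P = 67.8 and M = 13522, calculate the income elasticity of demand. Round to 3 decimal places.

At P = 67.8, M = 13522: Q = 161.209.
Holding P constant, ∂Q/∂M = 69.5/M = 0.00513977.
η_M = (∂Q/∂M)·(M/Q) = 0.00513977 × (13522/161.209) = 0.431.

0.431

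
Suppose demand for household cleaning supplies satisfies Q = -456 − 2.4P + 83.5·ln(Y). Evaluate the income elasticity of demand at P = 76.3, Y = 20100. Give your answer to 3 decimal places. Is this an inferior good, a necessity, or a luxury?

At P = 76.3, Y = 20100: Q = 188.238.
Holding P constant, ∂Q/∂Y = 83.5/Y = 0.00415423.
η_Y = (∂Q/∂Y)·(Y/Q) = 0.00415423 × (20100/188.238) = 0.444.
Since 0 < η < 1, this is a necessity.

0.444 (necessity)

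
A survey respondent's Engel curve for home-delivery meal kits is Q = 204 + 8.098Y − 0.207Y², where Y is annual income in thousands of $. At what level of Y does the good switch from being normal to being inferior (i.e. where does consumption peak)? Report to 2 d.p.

19.56

dQ/dY = 8.098 − 0.414Y.
The good is inferior where dQ/dY < 0. Setting dQ/dY = 0 gives Y = 8.098 / 0.414 = 19.56.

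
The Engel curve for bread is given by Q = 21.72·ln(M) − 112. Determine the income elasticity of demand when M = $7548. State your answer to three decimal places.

At M = 7548: Q = 81.939.
dQ/dM = 21.72/M = 0.00287758 at this income.
η = (dQ/dM)·(M/Q) = 0.00287758 × (7548/81.939) = 0.265.

0.265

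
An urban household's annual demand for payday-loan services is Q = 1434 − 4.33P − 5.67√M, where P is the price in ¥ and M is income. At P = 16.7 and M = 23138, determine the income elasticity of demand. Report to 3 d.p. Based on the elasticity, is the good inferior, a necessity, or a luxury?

-0.864 (inferior good)

At P = 16.7, M = 23138: Q = 499.215.
Holding P constant, ∂Q/∂M = -5.67/(2√M) = -0.0186376.
η_M = (∂Q/∂M)·(M/Q) = -0.0186376 × (23138/499.215) = -0.864.
Since η < 0, this is an inferior good.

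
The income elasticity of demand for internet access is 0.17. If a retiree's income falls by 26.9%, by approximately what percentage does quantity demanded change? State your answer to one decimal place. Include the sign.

-4.6%

%ΔQ ≈ η × %ΔI = 0.17 × (-26.9%) = -4.6%.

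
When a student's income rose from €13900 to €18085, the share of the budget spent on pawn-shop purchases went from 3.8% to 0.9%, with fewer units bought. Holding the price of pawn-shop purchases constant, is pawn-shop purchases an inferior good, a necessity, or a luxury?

inferior good

Quantity demanded falls as income rises, so η < 0.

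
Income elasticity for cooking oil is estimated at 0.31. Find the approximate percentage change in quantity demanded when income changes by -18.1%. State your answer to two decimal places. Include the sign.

%ΔQ ≈ η × %ΔI = 0.31 × (-18.1%) = -5.61%.

-5.61%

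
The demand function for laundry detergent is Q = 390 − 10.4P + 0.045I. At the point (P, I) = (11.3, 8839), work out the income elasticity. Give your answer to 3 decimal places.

At P = 11.3, I = 8839: Q = 670.235.
Holding P constant, ∂Q/∂I = 0.045.
η_I = (∂Q/∂I)·(I/Q) = 0.045 × (8839/670.235) = 0.593.

0.593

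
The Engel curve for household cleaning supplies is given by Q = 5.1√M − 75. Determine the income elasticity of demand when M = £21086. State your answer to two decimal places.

0.56

At M = 21086: Q = 665.572.
dQ/dM = 5.1/(2√M) = 0.0175608 at this income.
η = (dQ/dM)·(M/Q) = 0.0175608 × (21086/665.572) = 0.56.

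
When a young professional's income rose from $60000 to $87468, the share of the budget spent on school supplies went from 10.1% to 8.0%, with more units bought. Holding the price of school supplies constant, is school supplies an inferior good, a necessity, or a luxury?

Quantity rises but the budget share falls as income rises, so 0 < η < 1.

necessity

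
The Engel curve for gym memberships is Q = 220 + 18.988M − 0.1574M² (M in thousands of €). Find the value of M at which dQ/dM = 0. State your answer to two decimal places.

dQ/dM = 18.988 − 0.3148M.
The good is inferior where dQ/dM < 0. Setting dQ/dM = 0 gives M = 18.988 / 0.3148 = 60.32.

60.32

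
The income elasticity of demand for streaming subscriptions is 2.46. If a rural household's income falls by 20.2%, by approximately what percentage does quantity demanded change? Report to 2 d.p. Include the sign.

%ΔQ ≈ η × %ΔI = 2.46 × (-20.2%) = -49.69%.

-49.69%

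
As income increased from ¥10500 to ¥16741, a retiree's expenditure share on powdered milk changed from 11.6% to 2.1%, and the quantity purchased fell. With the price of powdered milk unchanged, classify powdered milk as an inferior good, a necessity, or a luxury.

inferior good

Quantity demanded falls as income rises, so η < 0.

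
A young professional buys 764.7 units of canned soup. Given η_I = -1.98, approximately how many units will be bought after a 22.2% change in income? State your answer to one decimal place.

%ΔQ ≈ η × %ΔI = -1.98 × 22.2% = -43.956%.
New Q ≈ 764.7 × (1 − 0.43956) = 428.6.

428.6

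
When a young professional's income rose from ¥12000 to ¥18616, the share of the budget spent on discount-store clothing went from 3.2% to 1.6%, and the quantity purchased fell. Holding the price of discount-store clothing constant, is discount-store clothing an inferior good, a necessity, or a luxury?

Quantity demanded falls as income rises, so η < 0.

inferior good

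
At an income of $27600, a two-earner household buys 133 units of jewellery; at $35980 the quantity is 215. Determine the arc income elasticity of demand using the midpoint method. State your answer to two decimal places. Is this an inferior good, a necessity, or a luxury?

ΔQ = 215 − 133 = 82; midpoint Q̄ = (133 + 215)/2 = 174.
ΔI = 35980 − 27600 = 8380; midpoint Ī = (27600 + 35980)/2 = 31790.
η = (ΔQ/Q̄) ÷ (ΔI/Ī) = (82/174) ÷ (8380/31790) = 1.79.
η > 1 ⇒ luxury.

1.79 (luxury)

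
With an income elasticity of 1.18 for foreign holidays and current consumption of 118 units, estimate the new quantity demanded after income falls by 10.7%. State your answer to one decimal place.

%ΔQ ≈ η × %ΔI = 1.18 × (-10.7%) = -12.626%.
New Q ≈ 118 × (1 − 0.12626) = 103.1.

103.1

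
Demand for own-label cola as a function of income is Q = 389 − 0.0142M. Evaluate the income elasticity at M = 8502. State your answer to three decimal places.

-0.450

At M = 8502: Q = 268.272.
dQ/dM = −0.0142.
η = (dQ/dM)·(M/Q) = -0.0142 × (8502/268.272) = -0.450.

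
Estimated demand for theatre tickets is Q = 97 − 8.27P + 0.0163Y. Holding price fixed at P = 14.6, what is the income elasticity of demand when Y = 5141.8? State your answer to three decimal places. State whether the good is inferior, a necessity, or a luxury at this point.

At P = 14.6, Y = 5141.8: Q = 60.069.
Holding P constant, ∂Q/∂Y = 0.0163.
η_Y = (∂Q/∂Y)·(Y/Q) = 0.0163 × (5141.8/60.069) = 1.395.
Since η > 1, this is a luxury.

1.395 (luxury)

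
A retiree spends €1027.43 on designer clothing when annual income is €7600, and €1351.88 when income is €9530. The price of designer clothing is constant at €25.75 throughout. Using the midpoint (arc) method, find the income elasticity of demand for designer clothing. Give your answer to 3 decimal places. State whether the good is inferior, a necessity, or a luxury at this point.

1.210 (luxury)

With a constant price, Q₁ = 1027.43/25.75 = 39.900 and Q₂ = 1351.88/25.75 = 52.500 (equivalently, work directly with expenditure since P cancels).
Midpoint %ΔQ = (1351.88 − 1027.43)/1189.66 = 0.27273; midpoint %ΔI = (9530 − 7600)/8565 = 0.22534.
η = 0.27273 / 0.22534 = 1.210.
η > 1 ⇒ luxury.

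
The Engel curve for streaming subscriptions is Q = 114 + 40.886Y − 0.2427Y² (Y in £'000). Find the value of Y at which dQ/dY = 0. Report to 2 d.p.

84.23

dQ/dY = 40.886 − 0.4854Y.
The good is inferior where dQ/dY < 0. Setting dQ/dY = 0 gives Y = 40.886 / 0.4854 = 84.23.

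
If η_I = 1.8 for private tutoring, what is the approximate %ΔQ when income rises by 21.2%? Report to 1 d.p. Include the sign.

38.2%

%ΔQ ≈ η × %ΔI = 1.8 × 21.2% = 38.2%.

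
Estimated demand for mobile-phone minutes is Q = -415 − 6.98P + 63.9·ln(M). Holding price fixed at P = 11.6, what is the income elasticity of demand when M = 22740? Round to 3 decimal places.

0.440

At P = 11.6, M = 22740: Q = 145.069.
Holding P constant, ∂Q/∂M = 63.9/M = 0.00281003.
η_M = (∂Q/∂M)·(M/Q) = 0.00281003 × (22740/145.069) = 0.440.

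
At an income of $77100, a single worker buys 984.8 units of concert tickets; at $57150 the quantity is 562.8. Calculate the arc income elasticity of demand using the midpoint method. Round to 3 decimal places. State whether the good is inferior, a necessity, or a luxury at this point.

ΔQ = 562.8 − 984.8 = -422; midpoint Q̄ = (984.8 + 562.8)/2 = 773.8.
ΔI = 57150 − 77100 = -19950; midpoint Ī = (77100 + 57150)/2 = 67125.
η = (ΔQ/Q̄) ÷ (ΔI/Ī) = (-422/773.8) ÷ (-19950/67125) = 1.835.
η > 1 ⇒ luxury.

1.835 (luxury)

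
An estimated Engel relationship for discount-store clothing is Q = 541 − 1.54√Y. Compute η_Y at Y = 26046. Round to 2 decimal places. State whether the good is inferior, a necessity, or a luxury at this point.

-0.42 (inferior good)

At Y = 26046: Q = 292.463.
dQ/dY = -1.54/(2√Y) = -0.00477112 at this income.
η = (dQ/dY)·(Y/Q) = -0.00477112 × (26046/292.463) = -0.42.
Since η < 0, the good is an inferior good.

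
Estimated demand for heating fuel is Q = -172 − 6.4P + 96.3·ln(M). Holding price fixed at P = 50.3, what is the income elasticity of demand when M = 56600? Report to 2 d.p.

0.17

At P = 50.3, M = 56600: Q = 559.964.
Holding P constant, ∂Q/∂M = 96.3/M = 0.00170141.
η_M = (∂Q/∂M)·(M/Q) = 0.00170141 × (56600/559.964) = 0.17.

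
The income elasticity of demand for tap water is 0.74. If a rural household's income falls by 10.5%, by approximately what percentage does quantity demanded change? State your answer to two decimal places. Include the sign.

%ΔQ ≈ η × %ΔI = 0.74 × (-10.5%) = -7.77%.

-7.77%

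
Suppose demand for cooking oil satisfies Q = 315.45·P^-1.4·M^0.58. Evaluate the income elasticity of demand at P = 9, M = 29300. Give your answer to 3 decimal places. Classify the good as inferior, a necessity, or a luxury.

0.580 (necessity)

For a multiplicative demand Q = A·P^α·M^β, the income elasticity is β everywhere.
Here β = 0.58, so η = 0.580.
Since 0 < η < 1, this is a necessity.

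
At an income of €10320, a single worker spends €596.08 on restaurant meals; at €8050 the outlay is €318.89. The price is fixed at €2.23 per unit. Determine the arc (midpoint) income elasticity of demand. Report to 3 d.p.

2.452

With a constant price, Q₁ = 596.08/2.23 = 267.300 and Q₂ = 318.89/2.23 = 143.000 (equivalently, work directly with expenditure since P cancels).
Midpoint %ΔQ = (318.89 − 596.08)/457.49 = -0.60590; midpoint %ΔI = (8050 − 10320)/9185 = -0.24714.
η = -0.60590 / -0.24714 = 2.452.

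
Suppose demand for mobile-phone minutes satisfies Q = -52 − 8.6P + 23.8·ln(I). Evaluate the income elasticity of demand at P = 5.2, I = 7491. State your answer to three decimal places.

0.206

At P = 5.2, I = 7491: Q = 115.611.
Holding P constant, ∂Q/∂I = 23.8/I = 0.00317715.
η_I = (∂Q/∂I)·(I/Q) = 0.00317715 × (7491/115.611) = 0.206.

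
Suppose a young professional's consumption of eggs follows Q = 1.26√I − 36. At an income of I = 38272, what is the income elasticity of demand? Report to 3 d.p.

At I = 38272: Q = 210.497.
dQ/dI = 1.26/(2√I) = 0.00322033 at this income.
η = (dQ/dI)·(I/Q) = 0.00322033 × (38272/210.497) = 0.586.

0.586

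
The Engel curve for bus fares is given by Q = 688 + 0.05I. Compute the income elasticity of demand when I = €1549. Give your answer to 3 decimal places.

0.101

At I = 1549: Q = 765.450.
dQ/dI = 0.05.
η = (dQ/dI)·(I/Q) = 0.05 × (1549/765.450) = 0.101.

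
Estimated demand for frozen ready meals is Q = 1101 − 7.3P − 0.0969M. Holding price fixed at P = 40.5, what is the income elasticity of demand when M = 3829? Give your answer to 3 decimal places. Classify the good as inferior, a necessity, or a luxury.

At P = 40.5, M = 3829: Q = 434.320.
Holding P constant, ∂Q/∂M = −0.0969.
η_M = (∂Q/∂M)·(M/Q) = -0.0969 × (3829/434.320) = -0.854.
Since η < 0, this is an inferior good.

-0.854 (inferior good)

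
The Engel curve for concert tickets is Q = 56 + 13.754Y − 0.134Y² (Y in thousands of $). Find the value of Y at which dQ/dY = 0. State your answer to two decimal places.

dQ/dY = 13.754 − 0.268Y.
The good is inferior where dQ/dY < 0. Setting dQ/dY = 0 gives Y = 13.754 / 0.268 = 51.32.

51.32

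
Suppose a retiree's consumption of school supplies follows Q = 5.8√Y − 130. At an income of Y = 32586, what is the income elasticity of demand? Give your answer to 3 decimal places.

0.571

At Y = 32586: Q = 916.992.
dQ/dY = 5.8/(2√Y) = 0.0160651 at this income.
η = (dQ/dY)·(Y/Q) = 0.0160651 × (32586/916.992) = 0.571.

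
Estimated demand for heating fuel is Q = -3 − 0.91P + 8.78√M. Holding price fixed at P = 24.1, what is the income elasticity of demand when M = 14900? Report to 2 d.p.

0.51

At P = 24.1, M = 14900: Q = 1046.805.
Holding P constant, ∂Q/∂M = 8.78/(2√M) = 0.0359643.
η_M = (∂Q/∂M)·(M/Q) = 0.0359643 × (14900/1046.805) = 0.51.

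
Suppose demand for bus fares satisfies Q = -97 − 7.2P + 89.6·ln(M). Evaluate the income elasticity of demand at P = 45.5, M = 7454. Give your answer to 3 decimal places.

0.239

At P = 45.5, M = 7454: Q = 374.319.
Holding P constant, ∂Q/∂M = 89.6/M = 0.0120204.
η_M = (∂Q/∂M)·(M/Q) = 0.0120204 × (7454/374.319) = 0.239.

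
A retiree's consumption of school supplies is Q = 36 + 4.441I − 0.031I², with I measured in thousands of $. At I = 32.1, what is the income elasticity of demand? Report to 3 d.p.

At I = 32.1: Q = 146.6134.
dQ/dI = 4.441 − 0.062I = 2.45080.
η = (dQ/dI)·(I/Q) = 2.45080 × (32.1/146.6134) = 0.537.

0.537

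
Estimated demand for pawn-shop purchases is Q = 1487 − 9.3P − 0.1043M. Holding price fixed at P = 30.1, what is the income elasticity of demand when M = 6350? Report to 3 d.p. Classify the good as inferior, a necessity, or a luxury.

At P = 30.1, M = 6350: Q = 544.765.
Holding P constant, ∂Q/∂M = −0.1043.
η_M = (∂Q/∂M)·(M/Q) = -0.1043 × (6350/544.765) = -1.216.
Since η < 0, this is an inferior good.

-1.216 (inferior good)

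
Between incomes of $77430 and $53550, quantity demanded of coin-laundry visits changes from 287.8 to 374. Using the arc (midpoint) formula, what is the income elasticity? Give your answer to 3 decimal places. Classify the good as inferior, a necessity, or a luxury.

ΔQ = 374 − 287.8 = 86.2; midpoint Q̄ = (287.8 + 374)/2 = 330.9.
ΔI = 53550 − 77430 = -23880; midpoint Ī = (77430 + 53550)/2 = 65490.
η = (ΔQ/Q̄) ÷ (ΔI/Ī) = (86.2/330.9) ÷ (-23880/65490) = -0.714.
η < 0 ⇒ inferior good.

-0.714 (inferior good)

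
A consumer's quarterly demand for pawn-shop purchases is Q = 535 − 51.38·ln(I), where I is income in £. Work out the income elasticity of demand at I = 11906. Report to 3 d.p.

At I = 11906: Q = 52.809.
dQ/dI = -51.38/I = -0.00431547 at this income.
η = (dQ/dI)·(I/Q) = -0.00431547 × (11906/52.809) = -0.973.

-0.973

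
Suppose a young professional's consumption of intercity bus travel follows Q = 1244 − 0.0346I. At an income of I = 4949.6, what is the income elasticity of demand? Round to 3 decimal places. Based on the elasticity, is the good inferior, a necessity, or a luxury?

At I = 4949.6: Q = 1072.744.
dQ/dI = −0.0346.
η = (dQ/dI)·(I/Q) = -0.0346 × (4949.6/1072.744) = -0.160.
Since η < 0, the good is an inferior good.

-0.160 (inferior good)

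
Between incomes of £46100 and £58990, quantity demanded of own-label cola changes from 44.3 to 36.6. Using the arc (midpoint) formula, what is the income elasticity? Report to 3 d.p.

ΔQ = 36.6 − 44.3 = -7.7; midpoint Q̄ = (44.3 + 36.6)/2 = 40.45.
ΔI = 58990 − 46100 = 12890; midpoint Ī = (46100 + 58990)/2 = 52545.
η = (ΔQ/Q̄) ÷ (ΔI/Ī) = (-7.7/40.45) ÷ (12890/52545) = -0.776.

-0.776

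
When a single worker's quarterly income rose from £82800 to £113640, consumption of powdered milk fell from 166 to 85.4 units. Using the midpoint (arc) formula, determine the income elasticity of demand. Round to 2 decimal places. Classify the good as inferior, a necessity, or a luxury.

ΔQ = 85.4 − 166 = -80.6; midpoint Q̄ = (166 + 85.4)/2 = 125.7.
ΔI = 113640 − 82800 = 30840; midpoint Ī = (82800 + 113640)/2 = 98220.
η = (ΔQ/Q̄) ÷ (ΔI/Ī) = (-80.6/125.7) ÷ (30840/98220) = -2.04.
η < 0 ⇒ inferior good.

-2.04 (inferior good)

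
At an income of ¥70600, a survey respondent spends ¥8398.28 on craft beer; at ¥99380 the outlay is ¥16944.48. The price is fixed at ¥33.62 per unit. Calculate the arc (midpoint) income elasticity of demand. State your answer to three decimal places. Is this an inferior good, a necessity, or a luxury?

With a constant price, Q₁ = 8398.28/33.62 = 249.800 and Q₂ = 16944.48/33.62 = 504.000 (equivalently, work directly with expenditure since P cancels).
Midpoint %ΔQ = (16944.48 − 8398.28)/12671.38 = 0.67445; midpoint %ΔI = (99380 − 70600)/84990 = 0.33863.
η = 0.67445 / 0.33863 = 1.992.
η > 1 ⇒ luxury.

1.992 (luxury)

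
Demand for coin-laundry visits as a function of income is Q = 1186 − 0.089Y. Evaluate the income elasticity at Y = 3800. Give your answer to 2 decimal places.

At Y = 3800: Q = 847.800.
dQ/dY = −0.089.
η = (dQ/dY)·(Y/Q) = -0.089 × (3800/847.800) = -0.40.

-0.40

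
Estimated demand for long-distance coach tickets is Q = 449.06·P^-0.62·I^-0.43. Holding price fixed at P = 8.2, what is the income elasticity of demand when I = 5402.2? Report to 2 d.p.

For a multiplicative demand Q = A·P^α·I^β, the income elasticity is β everywhere.
Here β = -0.43, so η = -0.43.

-0.43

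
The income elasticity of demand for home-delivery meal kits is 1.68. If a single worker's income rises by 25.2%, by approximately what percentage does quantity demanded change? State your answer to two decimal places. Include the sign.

%ΔQ ≈ η × %ΔI = 1.68 × 25.2% = 42.34%.

42.34%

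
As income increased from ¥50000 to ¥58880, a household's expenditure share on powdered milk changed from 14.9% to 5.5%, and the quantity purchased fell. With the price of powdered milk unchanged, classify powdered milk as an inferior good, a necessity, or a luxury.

Quantity demanded falls as income rises, so η < 0.

inferior good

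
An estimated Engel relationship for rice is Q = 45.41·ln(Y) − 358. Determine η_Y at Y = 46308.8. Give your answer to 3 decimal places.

0.350

At Y = 46308.8: Q = 129.844.
dQ/dY = 45.41/Y = 0.000980591 at this income.
η = (dQ/dY)·(Y/Q) = 0.000980591 × (46308.8/129.844) = 0.350.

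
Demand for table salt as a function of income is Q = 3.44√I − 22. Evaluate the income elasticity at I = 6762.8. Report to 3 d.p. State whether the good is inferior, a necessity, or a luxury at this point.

At I = 6762.8: Q = 260.893.
dQ/dI = 3.44/(2√I) = 0.0209154 at this income.
η = (dQ/dI)·(I/Q) = 0.0209154 × (6762.8/260.893) = 0.542.
Since 0 < η < 1, the good is a necessity.

0.542 (necessity)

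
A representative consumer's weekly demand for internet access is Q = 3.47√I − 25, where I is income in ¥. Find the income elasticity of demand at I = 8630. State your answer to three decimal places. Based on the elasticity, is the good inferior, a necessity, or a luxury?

At I = 8630: Q = 297.355.
dQ/dI = 3.47/(2√I) = 0.0186764 at this income.
η = (dQ/dI)·(I/Q) = 0.0186764 × (8630/297.355) = 0.542.
Since 0 < η < 1, the good is a necessity.

0.542 (necessity)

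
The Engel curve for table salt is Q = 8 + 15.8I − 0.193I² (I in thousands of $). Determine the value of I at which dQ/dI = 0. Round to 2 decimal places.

dQ/dI = 15.8 − 0.386I.
The good is inferior where dQ/dI < 0. Setting dQ/dI = 0 gives I = 15.8 / 0.386 = 40.93.

40.93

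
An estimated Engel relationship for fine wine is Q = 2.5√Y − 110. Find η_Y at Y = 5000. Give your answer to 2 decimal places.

1.32

At Y = 5000: Q = 66.777.
dQ/dY = 2.5/(2√Y) = 0.0176777 at this income.
η = (dQ/dY)·(Y/Q) = 0.0176777 × (5000/66.777) = 1.32.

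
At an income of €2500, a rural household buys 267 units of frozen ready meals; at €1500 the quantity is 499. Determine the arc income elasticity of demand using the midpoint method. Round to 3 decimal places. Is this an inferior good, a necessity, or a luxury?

-1.211 (inferior good)

ΔQ = 499 − 267 = 232; midpoint Q̄ = (267 + 499)/2 = 383.
ΔI = 1500 − 2500 = -1000; midpoint Ī = (2500 + 1500)/2 = 2000.
η = (ΔQ/Q̄) ÷ (ΔI/Ī) = (232/383) ÷ (-1000/2000) = -1.211.
η < 0 ⇒ inferior good.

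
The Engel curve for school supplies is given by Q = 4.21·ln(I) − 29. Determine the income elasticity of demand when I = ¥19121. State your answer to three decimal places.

0.337

At I = 19121: Q = 12.504.
dQ/dI = 4.21/I = 0.000220177 at this income.
η = (dQ/dI)·(I/Q) = 0.000220177 × (19121/12.504) = 0.337.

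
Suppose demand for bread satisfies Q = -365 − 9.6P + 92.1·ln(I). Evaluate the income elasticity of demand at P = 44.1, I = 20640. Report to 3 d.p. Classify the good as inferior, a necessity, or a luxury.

At P = 44.1, I = 20640: Q = 126.652.
Holding P constant, ∂Q/∂I = 92.1/I = 0.00446221.
η_I = (∂Q/∂I)·(I/Q) = 0.00446221 × (20640/126.652) = 0.727.
Since 0 < η < 1, this is a necessity.

0.727 (necessity)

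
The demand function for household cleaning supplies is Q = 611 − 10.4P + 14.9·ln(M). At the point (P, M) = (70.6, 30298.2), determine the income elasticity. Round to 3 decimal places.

0.488

At P = 70.6, M = 30298.2: Q = 30.511.
Holding P constant, ∂Q/∂M = 14.9/M = 0.000491778.
η_M = (∂Q/∂M)·(M/Q) = 0.000491778 × (30298.2/30.511) = 0.488.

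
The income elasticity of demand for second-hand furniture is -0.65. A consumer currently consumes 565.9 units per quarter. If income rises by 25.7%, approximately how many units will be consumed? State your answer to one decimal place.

%ΔQ ≈ η × %ΔI = -0.65 × 25.7% = -16.705%.
New Q ≈ 565.9 × (1 − 0.16705) = 471.4.

471.4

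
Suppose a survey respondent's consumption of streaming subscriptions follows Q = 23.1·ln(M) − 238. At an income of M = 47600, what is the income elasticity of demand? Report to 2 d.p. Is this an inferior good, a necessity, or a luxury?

At M = 47600: Q = 10.801.
dQ/dM = 23.1/M = 0.000485294 at this income.
η = (dQ/dM)·(M/Q) = 0.000485294 × (47600/10.801) = 2.14.
Since η > 1, the good is a luxury.

2.14 (luxury)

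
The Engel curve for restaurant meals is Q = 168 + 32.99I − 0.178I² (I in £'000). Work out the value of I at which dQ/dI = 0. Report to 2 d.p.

dQ/dI = 32.99 − 0.356I.
The good is inferior where dQ/dI < 0. Setting dQ/dI = 0 gives I = 32.99 / 0.356 = 92.67.

92.67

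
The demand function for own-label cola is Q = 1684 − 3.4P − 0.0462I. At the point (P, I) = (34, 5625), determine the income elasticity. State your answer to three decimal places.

At P = 34, I = 5625: Q = 1308.525.
Holding P constant, ∂Q/∂I = −0.0462.
η_I = (∂Q/∂I)·(I/Q) = -0.0462 × (5625/1308.525) = -0.199.

-0.199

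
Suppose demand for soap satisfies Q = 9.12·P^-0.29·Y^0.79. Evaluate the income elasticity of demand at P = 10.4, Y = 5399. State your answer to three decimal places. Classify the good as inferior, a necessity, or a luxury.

For a multiplicative demand Q = A·P^α·Y^β, the income elasticity is β everywhere.
Here β = 0.79, so η = 0.790.
Since 0 < η < 1, this is a necessity.

0.790 (necessity)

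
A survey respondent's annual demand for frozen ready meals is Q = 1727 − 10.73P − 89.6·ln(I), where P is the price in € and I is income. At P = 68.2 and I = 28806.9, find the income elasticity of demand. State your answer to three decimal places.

At P = 68.2, I = 28806.9: Q = 75.168.
Holding P constant, ∂Q/∂I = -89.6/I = -0.00311037.
η_I = (∂Q/∂I)·(I/Q) = -0.00311037 × (28806.9/75.168) = -1.192.

-1.192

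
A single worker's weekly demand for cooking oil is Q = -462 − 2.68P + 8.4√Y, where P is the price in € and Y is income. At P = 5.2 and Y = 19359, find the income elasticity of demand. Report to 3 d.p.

At P = 5.2, Y = 19359: Q = 692.812.
Holding P constant, ∂Q/∂Y = 8.4/(2√Y) = 0.0301862.
η_Y = (∂Q/∂Y)·(Y/Q) = 0.0301862 × (19359/692.812) = 0.843.

0.843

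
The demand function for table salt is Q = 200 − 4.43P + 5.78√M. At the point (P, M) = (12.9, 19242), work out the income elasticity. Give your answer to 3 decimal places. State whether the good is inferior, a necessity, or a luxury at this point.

0.424 (necessity)

At P = 12.9, M = 19242: Q = 944.629.
Holding P constant, ∂Q/∂M = 5.78/(2√M) = 0.020834.
η_M = (∂Q/∂M)·(M/Q) = 0.020834 × (19242/944.629) = 0.424.
Since 0 < η < 1, this is a necessity.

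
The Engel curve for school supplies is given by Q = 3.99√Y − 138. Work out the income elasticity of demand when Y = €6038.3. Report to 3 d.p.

0.901

At Y = 6038.3: Q = 172.049.
dQ/dY = 3.99/(2√Y) = 0.0256735 at this income.
η = (dQ/dY)·(Y/Q) = 0.0256735 × (6038.3/172.049) = 0.901.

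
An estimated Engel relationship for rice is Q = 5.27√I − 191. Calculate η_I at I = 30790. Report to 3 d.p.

0.630

At I = 30790: Q = 733.731.
dQ/dI = 5.27/(2√I) = 0.0150167 at this income.
η = (dQ/dI)·(I/Q) = 0.0150167 × (30790/733.731) = 0.630.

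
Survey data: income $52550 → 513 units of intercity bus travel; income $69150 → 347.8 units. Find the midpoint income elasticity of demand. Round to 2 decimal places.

-1.41

ΔQ = 347.8 − 513 = -165.2; midpoint Q̄ = (513 + 347.8)/2 = 430.4.
ΔI = 69150 − 52550 = 16600; midpoint Ī = (52550 + 69150)/2 = 60850.
η = (ΔQ/Q̄) ÷ (ΔI/Ī) = (-165.2/430.4) ÷ (16600/60850) = -1.41.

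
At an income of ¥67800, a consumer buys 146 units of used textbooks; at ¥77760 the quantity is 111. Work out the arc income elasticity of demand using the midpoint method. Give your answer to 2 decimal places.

-1.99

ΔQ = 111 − 146 = -35; midpoint Q̄ = (146 + 111)/2 = 128.5.
ΔI = 77760 − 67800 = 9960; midpoint Ī = (67800 + 77760)/2 = 72780.
η = (ΔQ/Q̄) ÷ (ΔI/Ī) = (-35/128.5) ÷ (9960/72780) = -1.99.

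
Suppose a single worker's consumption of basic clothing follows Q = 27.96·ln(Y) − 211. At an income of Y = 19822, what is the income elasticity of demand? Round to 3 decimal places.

At Y = 19822: Q = 65.652.
dQ/dY = 27.96/Y = 0.00141055 at this income.
η = (dQ/dY)·(Y/Q) = 0.00141055 × (19822/65.652) = 0.426.

0.426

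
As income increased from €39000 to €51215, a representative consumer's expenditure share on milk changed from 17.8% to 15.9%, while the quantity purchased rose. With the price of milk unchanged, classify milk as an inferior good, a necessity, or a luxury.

Quantity rises but the budget share falls as income rises, so 0 < η < 1.

necessity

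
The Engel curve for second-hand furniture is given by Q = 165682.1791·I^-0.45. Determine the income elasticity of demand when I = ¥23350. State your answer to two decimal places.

-0.45

For Q = A·I^β the income elasticity is constant and equal to β.
Here β = -0.45, so η = -0.45.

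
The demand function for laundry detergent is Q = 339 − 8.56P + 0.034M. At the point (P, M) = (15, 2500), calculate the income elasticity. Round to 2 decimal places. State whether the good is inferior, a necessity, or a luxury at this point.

0.29 (necessity)

At P = 15, M = 2500: Q = 295.600.
Holding P constant, ∂Q/∂M = 0.034.
η_M = (∂Q/∂M)·(M/Q) = 0.034 × (2500/295.600) = 0.29.
Since 0 < η < 1, this is a necessity.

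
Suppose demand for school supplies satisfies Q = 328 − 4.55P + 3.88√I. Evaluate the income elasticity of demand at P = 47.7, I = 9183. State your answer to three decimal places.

At P = 47.7, I = 9183: Q = 482.778.
Holding P constant, ∂Q/∂I = 3.88/(2√I) = 0.0202446.
η_I = (∂Q/∂I)·(I/Q) = 0.0202446 × (9183/482.778) = 0.385.

0.385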